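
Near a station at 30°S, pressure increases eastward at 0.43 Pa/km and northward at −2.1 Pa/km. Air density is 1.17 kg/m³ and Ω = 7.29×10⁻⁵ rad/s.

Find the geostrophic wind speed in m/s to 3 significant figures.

Coriolis parameter at 30°S:
f = 2Ω sin φ = 2 × 7.29×10⁻⁵ × sin 30° = 7.29×10⁻⁵ s⁻¹
In the Southern Hemisphere f is negative: f = −7.29×10⁻⁵ s⁻¹.
Component geostrophic relations (x east, y north):
u_g = −(1/(fρ)) ∂P/∂y,  v_g = (1/(fρ)) ∂P/∂x
u_g = −(−2.1×10⁻³)/(−7.29×10⁻⁵ × 1.17) = −24.6 m/s;  v_g = (0.43×10⁻³)/(−7.29×10⁻⁵ × 1.17) = −5.04 m/s
|V_g| = √(u_g² + v_g²) = 25.1 m/s

25.1 m/s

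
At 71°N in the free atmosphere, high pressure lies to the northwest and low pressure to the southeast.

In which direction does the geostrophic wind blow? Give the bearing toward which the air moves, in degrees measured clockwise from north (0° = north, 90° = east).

225°

The pressure-gradient force points toward the southeast (bearing 135°).
Geostrophic balance: in the Northern Hemisphere the Coriolis force deflects motion to the right, so the geostrophic wind blows 90° to the right of the pressure-gradient force (low pressure on the left).
Rotating 135° by 90° clockwise gives 225° — the wind blows toward the southwest.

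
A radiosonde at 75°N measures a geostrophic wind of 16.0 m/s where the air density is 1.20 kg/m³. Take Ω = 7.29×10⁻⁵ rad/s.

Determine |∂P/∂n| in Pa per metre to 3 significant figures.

Coriolis parameter at 75°N:
f = 2Ω sin φ = 2 × 7.29×10⁻⁵ × sin 75° = 1.41×10⁻⁴ s⁻¹
Geostrophic balance rearranged: |∂P/∂n| = f ρ V_g
|∂P/∂n| = 1.41×10⁻⁴ × 1.20 × 16.0 = 2.70×10⁻³ Pa/m

2.70×10⁻³ Pa/m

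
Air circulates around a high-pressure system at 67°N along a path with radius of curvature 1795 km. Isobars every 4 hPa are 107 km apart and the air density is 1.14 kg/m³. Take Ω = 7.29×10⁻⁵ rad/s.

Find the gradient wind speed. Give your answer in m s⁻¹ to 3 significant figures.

27.6 m s⁻¹

Coriolis parameter at 67°N:
f = 2Ω sin φ = 2 × 7.29×10⁻⁵ × sin 67° = 1.34×10⁻⁴ s⁻¹
Pressure gradient: |∂P/∂n| = 400 Pa / 107000 m = 3.74×10⁻³ Pa/m
Geostrophic speed: V_g = |∂P/∂n|/(fρ) = 3.74×10⁻³/(1.34×10⁻⁴ × 1.14) = 24.4 m/s
Around a high, pressure-gradient force acts outward with centrifugal, so Coriolis balances both:
fV = (1/ρ)|∂P/∂n| + V²/R  →  V² − fR·V + fR·V_g = 0
With fR = 1.34×10⁻⁴ × 1795×10³ m = 241 m/s:
V = [fR − √((fR)² − 4 fR V_g)]/2 = [241 − √(241² − 4×241×24.4)]/2 = 27.6 m/s
Supergeostrophic (V > V_g = 24.4 m/s), as expected around a high.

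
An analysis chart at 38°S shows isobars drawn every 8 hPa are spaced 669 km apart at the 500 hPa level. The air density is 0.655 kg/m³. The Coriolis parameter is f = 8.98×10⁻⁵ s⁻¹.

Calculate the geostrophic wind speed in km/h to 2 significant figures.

73 km/h

Pressure gradient: |∂P/∂n| = 800 Pa / 669000 m = 1.20×10⁻³ Pa/m
Geostrophic balance (pressure-gradient force = Coriolis force):
V_g = (1/(fρ)) |∂P/∂n| = 1.20×10⁻³ / (8.98×10⁻⁵ × 0.655) = 20.3 m/s
Converting: 20.3 m/s × 3.6 = 73 km/h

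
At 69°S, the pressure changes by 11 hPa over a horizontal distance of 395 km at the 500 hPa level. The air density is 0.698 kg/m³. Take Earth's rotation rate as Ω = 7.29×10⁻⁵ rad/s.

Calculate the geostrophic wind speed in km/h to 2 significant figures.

Coriolis parameter at 69°S:
f = 2Ω sin φ = 2 × 7.29×10⁻⁵ × sin 69° = 1.36×10⁻⁴ s⁻¹
Pressure gradient: |∂P/∂n| = 1100 Pa / 395000 m = 2.78×10⁻³ Pa/m
Geostrophic balance (pressure-gradient force = Coriolis force):
V_g = (1/(fρ)) |∂P/∂n| = 2.78×10⁻³ / (1.36×10⁻⁴ × 0.698) = 29.3 m/s
Converting: 29.3 m/s × 3.6 = 110 km/h

110 km/h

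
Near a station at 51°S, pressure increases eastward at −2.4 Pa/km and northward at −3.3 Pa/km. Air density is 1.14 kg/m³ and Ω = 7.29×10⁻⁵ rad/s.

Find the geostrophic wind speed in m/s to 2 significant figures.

Coriolis parameter at 51°S:
f = 2Ω sin φ = 2 × 7.29×10⁻⁵ × sin 51° = 1.13×10⁻⁴ s⁻¹
In the Southern Hemisphere f is negative: f = −1.13×10⁻⁴ s⁻¹.
Component geostrophic relations (x east, y north):
u_g = −(1/(fρ)) ∂P/∂y,  v_g = (1/(fρ)) ∂P/∂x
u_g = −(−3.3×10⁻³)/(−1.13×10⁻⁴ × 1.14) = −25.5 m/s;  v_g = (−2.4×10⁻³)/(−1.13×10⁻⁴ × 1.14) = 18.6 m/s
|V_g| = √(u_g² + v_g²) = 31.6 m/s

32 m/s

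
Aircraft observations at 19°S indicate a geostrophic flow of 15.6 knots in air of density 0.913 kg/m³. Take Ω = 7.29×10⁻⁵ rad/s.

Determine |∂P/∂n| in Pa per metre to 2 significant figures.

Coriolis parameter at 19°S:
f = 2Ω sin φ = 2 × 7.29×10⁻⁵ × sin 19° = 4.75×10⁻⁵ s⁻¹
Wind speed in SI: 15.6 knots = 8.03 m/s
Geostrophic balance rearranged: |∂P/∂n| = f ρ V_g
|∂P/∂n| = 4.75×10⁻⁵ × 0.913 × 8.03 = 3.48×10⁻⁴ Pa/m

3.5×10⁻⁴ Pa/m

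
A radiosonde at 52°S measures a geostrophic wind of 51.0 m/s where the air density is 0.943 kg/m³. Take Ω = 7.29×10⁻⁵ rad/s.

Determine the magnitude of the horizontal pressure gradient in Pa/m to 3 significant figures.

Coriolis parameter at 52°S:
f = 2Ω sin φ = 2 × 7.29×10⁻⁵ × sin 52° = 1.15×10⁻⁴ s⁻¹
Geostrophic balance rearranged: |∂P/∂n| = f ρ V_g
|∂P/∂n| = 1.15×10⁻⁴ × 0.943 × 51.0 = 5.53×10⁻³ Pa/m

5.53×10⁻³ Pa/m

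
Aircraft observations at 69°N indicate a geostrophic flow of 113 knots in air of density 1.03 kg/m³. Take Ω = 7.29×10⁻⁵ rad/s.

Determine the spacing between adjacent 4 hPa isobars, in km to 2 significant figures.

Coriolis parameter at 69°N:
f = 2Ω sin φ = 2 × 7.29×10⁻⁵ × sin 69° = 1.36×10⁻⁴ s⁻¹
Wind speed in SI: 113 knots = 58.1 m/s
Geostrophic balance rearranged: |∂P/∂n| = f ρ V_g
|∂P/∂n| = 1.36×10⁻⁴ × 1.03 × 58.1 = 8.15×10⁻³ Pa/m
Isobar spacing: Δn = ΔP/|∂P/∂n| = 400 Pa / 8.15×10⁻³ Pa/m = 49079 m ≈ 49 km

49 km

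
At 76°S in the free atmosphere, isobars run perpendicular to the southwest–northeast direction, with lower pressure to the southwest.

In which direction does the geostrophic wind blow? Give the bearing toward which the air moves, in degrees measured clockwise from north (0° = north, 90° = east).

The pressure-gradient force points toward the southwest (bearing 225°).
Geostrophic balance: in the Southern Hemisphere the Coriolis force deflects motion to the left, so the geostrophic wind blows 90° to the left of the pressure-gradient force (low pressure on the right).
Rotating 225° by 90° counterclockwise gives 135° — the wind blows toward the southeast.

135°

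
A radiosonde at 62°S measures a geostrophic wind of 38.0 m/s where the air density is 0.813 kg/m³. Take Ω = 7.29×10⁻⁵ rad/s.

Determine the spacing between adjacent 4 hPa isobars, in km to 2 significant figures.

100 km

Coriolis parameter at 62°S:
f = 2Ω sin φ = 2 × 7.29×10⁻⁵ × sin 62° = 1.29×10⁻⁴ s⁻¹
Geostrophic balance rearranged: |∂P/∂n| = f ρ V_g
|∂P/∂n| = 1.29×10⁻⁴ × 0.813 × 38.0 = 3.98×10⁻³ Pa/m
Isobar spacing: Δn = ΔP/|∂P/∂n| = 400 Pa / 3.98×10⁻³ Pa/m = 100576 m ≈ 100 km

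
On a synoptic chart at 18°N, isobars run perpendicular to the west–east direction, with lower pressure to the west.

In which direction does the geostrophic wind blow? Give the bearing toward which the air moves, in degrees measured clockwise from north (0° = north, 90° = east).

The pressure-gradient force points toward the west (bearing 270°).
Geostrophic balance: in the Northern Hemisphere the Coriolis force deflects motion to the right, so the geostrophic wind blows 90° to the right of the pressure-gradient force (low pressure on the left).
Rotating 270° by 90° clockwise gives 000° — the wind blows toward the north.

000°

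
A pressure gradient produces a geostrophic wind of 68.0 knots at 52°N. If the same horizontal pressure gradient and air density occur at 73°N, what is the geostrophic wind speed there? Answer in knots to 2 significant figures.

56 knots

With the same pressure gradient and density, V_g ∝ 1/f ∝ 1/sin φ.
V₂ = V₁ · sin φ₁ / sin φ₂ = 68.0 × sin 52° / sin 73°
V₂ = 68.0 × 0.7880/0.9563 = 56 knots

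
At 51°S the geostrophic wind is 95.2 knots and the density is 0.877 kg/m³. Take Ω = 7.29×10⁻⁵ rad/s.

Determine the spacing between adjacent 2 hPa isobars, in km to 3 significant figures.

41.1 km

Coriolis parameter at 51°S:
f = 2Ω sin φ = 2 × 7.29×10⁻⁵ × sin 51° = 1.13×10⁻⁴ s⁻¹
Wind speed in SI: 95.2 knots = 49.0 m/s
Geostrophic balance rearranged: |∂P/∂n| = f ρ V_g
|∂P/∂n| = 1.13×10⁻⁴ × 0.877 × 49.0 = 4.87×10⁻³ Pa/m
Isobar spacing: Δn = ΔP/|∂P/∂n| = 200 Pa / 4.87×10⁻³ Pa/m = 41096 m ≈ 41.1 km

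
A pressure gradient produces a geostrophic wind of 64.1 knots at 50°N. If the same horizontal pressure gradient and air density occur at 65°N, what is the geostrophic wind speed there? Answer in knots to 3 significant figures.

With the same pressure gradient and density, V_g ∝ 1/f ∝ 1/sin φ.
V₂ = V₁ · sin φ₁ / sin φ₂ = 64.1 × sin 50° / sin 65°
V₂ = 64.1 × 0.7660/0.9063 = 54.2 knots

54.2 knots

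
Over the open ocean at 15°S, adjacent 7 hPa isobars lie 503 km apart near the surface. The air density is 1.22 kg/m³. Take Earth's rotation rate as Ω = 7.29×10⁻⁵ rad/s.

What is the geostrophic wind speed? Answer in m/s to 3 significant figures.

30.2 m/s

Coriolis parameter at 15°S:
f = 2Ω sin φ = 2 × 7.29×10⁻⁵ × sin 15° = 3.77×10⁻⁵ s⁻¹
Pressure gradient: |∂P/∂n| = 700 Pa / 503000 m = 1.39×10⁻³ Pa/m
Geostrophic balance (pressure-gradient force = Coriolis force):
V_g = (1/(fρ)) |∂P/∂n| = 1.39×10⁻³ / (3.77×10⁻⁵ × 1.22) = 30.2 m/s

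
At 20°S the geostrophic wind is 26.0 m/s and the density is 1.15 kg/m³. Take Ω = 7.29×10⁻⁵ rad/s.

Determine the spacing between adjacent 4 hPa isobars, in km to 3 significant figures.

268 km

Coriolis parameter at 20°S:
f = 2Ω sin φ = 2 × 7.29×10⁻⁵ × sin 20° = 4.99×10⁻⁵ s⁻¹
Geostrophic balance rearranged: |∂P/∂n| = f ρ V_g
|∂P/∂n| = 4.99×10⁻⁵ × 1.15 × 26.0 = 1.49×10⁻³ Pa/m
Isobar spacing: Δn = ΔP/|∂P/∂n| = 400 Pa / 1.49×10⁻³ Pa/m = 268275 m ≈ 268 km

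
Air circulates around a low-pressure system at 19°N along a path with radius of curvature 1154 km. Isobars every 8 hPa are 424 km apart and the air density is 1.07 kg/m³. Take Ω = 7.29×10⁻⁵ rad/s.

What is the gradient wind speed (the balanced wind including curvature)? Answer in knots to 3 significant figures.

49.3 knots

Coriolis parameter at 19°N:
f = 2Ω sin φ = 2 × 7.29×10⁻⁵ × sin 19° = 4.75×10⁻⁵ s⁻¹
Pressure gradient: |∂P/∂n| = 800 Pa / 424000 m = 1.89×10⁻³ Pa/m
Geostrophic speed: V_g = |∂P/∂n|/(fρ) = 1.89×10⁻³/(4.75×10⁻⁵ × 1.07) = 37.1 m/s
Around a low, centrifugal force acts outward with Coriolis, so pressure-gradient force balances both:
(1/ρ)|∂P/∂n| = fV + V²/R  →  V² + fR·V − fR·V_g = 0
With fR = 4.75×10⁻⁵ × 1154×10³ m = 54.8 m/s:
V = [−fR + √((fR)² + 4 fR V_g)]/2 = [−54.8 + √(54.8² + 4×54.8×37.1)]/2 = 25.4 m/s
Subgeostrophic (V < V_g = 37.1 m/s), as expected around a low.
Converting: 25.4 m/s × 1.944 = 49.3 knots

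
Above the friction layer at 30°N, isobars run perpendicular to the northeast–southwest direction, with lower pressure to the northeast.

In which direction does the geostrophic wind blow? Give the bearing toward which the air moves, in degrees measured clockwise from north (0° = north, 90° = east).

The pressure-gradient force points toward the northeast (bearing 045°).
Geostrophic balance: in the Northern Hemisphere the Coriolis force deflects motion to the right, so the geostrophic wind blows 90° to the right of the pressure-gradient force (low pressure on the left).
Rotating 045° by 90° clockwise gives 135° — the wind blows toward the southeast.

135°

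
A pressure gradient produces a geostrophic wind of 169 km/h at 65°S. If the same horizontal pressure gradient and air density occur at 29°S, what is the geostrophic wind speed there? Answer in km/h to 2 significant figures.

With the same pressure gradient and density, V_g ∝ 1/f ∝ 1/sin φ.
V₂ = V₁ · sin φ₁ / sin φ₂ = 169 × sin 65° / sin 29°
V₂ = 169 × 0.9063/0.4848 = 320 km/h

320 km/h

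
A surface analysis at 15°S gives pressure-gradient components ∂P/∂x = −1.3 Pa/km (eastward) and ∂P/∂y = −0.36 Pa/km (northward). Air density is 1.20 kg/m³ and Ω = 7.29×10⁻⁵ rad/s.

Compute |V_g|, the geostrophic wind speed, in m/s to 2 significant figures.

Coriolis parameter at 15°S:
f = 2Ω sin φ = 2 × 7.29×10⁻⁵ × sin 15° = 3.77×10⁻⁵ s⁻¹
In the Southern Hemisphere f is negative: f = −3.77×10⁻⁵ s⁻¹.
Component geostrophic relations (x east, y north):
u_g = −(1/(fρ)) ∂P/∂y,  v_g = (1/(fρ)) ∂P/∂x
u_g = −(−0.36×10⁻³)/(−3.77×10⁻⁵ × 1.20) = −7.95 m/s;  v_g = (−1.3×10⁻³)/(−3.77×10⁻⁵ × 1.20) = 28.7 m/s
|V_g| = √(u_g² + v_g²) = 29.8 m/s

30 m/s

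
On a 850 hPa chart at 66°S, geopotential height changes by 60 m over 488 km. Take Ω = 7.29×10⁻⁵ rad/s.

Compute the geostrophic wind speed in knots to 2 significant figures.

18 knots

Coriolis parameter at 66°S:
f = 2Ω sin φ = 2 × 7.29×10⁻⁵ × sin 66° = 1.33×10⁻⁴ s⁻¹
Height gradient: |∂Z/∂n| = 60 m / 488000 m = 1.23×10⁻⁴
On a pressure surface, geostrophic balance gives V_g = (g/f)|∂Z/∂n|:
V_g = 9.81 × 1.23×10⁻⁴ / 1.33×10⁻⁴ = 9.06 m/s
Converting: 9.06 m/s × 1.944 = 18 knots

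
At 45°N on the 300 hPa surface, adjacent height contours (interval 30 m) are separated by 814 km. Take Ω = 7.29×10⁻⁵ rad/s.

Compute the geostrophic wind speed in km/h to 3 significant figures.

12.6 km/h

Coriolis parameter at 45°N:
f = 2Ω sin φ = 2 × 7.29×10⁻⁵ × sin 45° = 1.03×10⁻⁴ s⁻¹
Height gradient: |∂Z/∂n| = 30 m / 814000 m = 3.69×10⁻⁵
On a pressure surface, geostrophic balance gives V_g = (g/f)|∂Z/∂n|:
V_g = 9.81 × 3.69×10⁻⁵ / 1.03×10⁻⁴ = 3.51 m/s
Converting: 3.51 m/s × 3.6 = 12.6 km/h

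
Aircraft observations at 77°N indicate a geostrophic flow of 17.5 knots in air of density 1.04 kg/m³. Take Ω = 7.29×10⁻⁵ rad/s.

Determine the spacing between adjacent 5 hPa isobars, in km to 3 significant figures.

Coriolis parameter at 77°N:
f = 2Ω sin φ = 2 × 7.29×10⁻⁵ × sin 77° = 1.42×10⁻⁴ s⁻¹
Wind speed in SI: 17.5 knots = 9.00 m/s
Geostrophic balance rearranged: |∂P/∂n| = f ρ V_g
|∂P/∂n| = 1.42×10⁻⁴ × 1.04 × 9.00 = 1.33×10⁻³ Pa/m
Isobar spacing: Δn = ΔP/|∂P/∂n| = 500 Pa / 1.33×10⁻³ Pa/m = 375906 m ≈ 376 km

376 km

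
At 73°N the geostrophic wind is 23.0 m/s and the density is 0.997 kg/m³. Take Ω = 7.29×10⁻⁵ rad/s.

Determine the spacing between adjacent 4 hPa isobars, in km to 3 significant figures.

125 km

Coriolis parameter at 73°N:
f = 2Ω sin φ = 2 × 7.29×10⁻⁵ × sin 73° = 1.39×10⁻⁴ s⁻¹
Geostrophic balance rearranged: |∂P/∂n| = f ρ V_g
|∂P/∂n| = 1.39×10⁻⁴ × 0.997 × 23.0 = 3.20×10⁻³ Pa/m
Isobar spacing: Δn = ΔP/|∂P/∂n| = 400 Pa / 3.20×10⁻³ Pa/m = 125107 m ≈ 125 km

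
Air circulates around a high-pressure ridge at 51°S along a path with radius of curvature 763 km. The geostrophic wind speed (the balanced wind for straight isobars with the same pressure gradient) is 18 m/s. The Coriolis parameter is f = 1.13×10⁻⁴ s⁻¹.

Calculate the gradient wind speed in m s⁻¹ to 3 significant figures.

25.6 m s⁻¹

Around a high, pressure-gradient force acts outward with centrifugal, so Coriolis balances both:
fV = (1/ρ)|∂P/∂n| + V²/R  →  V² − fR·V + fR·V_g = 0
With fR = 1.13×10⁻⁴ × 763×10³ m = 86.2 m/s:
V = [fR − √((fR)² − 4 fR V_g)]/2 = [86.2 − √(86.2² − 4×86.2×18)]/2 = 25.6 m/s
Supergeostrophic (V > V_g = 18 m/s), as expected around a high.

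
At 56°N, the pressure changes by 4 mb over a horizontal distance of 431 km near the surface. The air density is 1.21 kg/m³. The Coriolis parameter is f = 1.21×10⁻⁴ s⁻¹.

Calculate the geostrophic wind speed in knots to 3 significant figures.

Pressure gradient: |∂P/∂n| = 400 Pa / 431000 m = 9.28×10⁻⁴ Pa/m
Geostrophic balance (pressure-gradient force = Coriolis force):
V_g = (1/(fρ)) |∂P/∂n| = 9.28×10⁻⁴ / (1.21×10⁻⁴ × 1.21) = 6.34 m/s
Converting: 6.34 m/s × 1.944 = 12.3 knots

12.3 knots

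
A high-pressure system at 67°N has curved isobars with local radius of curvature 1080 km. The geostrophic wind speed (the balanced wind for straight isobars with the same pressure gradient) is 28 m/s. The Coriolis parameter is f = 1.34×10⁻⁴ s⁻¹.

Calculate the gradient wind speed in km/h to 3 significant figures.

Around a high, pressure-gradient force acts outward with centrifugal, so Coriolis balances both:
fV = (1/ρ)|∂P/∂n| + V²/R  →  V² − fR·V + fR·V_g = 0
With fR = 1.34×10⁻⁴ × 1080×10³ m = 145 m/s:
V = [fR − √((fR)² − 4 fR V_g)]/2 = [145 − √(145² − 4×145×28)]/2 = 38 m/s
Supergeostrophic (V > V_g = 28 m/s), as expected around a high.
Converting: 38 m/s × 3.6 = 137 km/h

137 km/h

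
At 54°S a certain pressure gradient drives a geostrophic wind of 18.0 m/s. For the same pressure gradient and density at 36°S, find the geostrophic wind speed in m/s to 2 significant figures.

With the same pressure gradient and density, V_g ∝ 1/f ∝ 1/sin φ.
V₂ = V₁ · sin φ₁ / sin φ₂ = 18.0 × sin 54° / sin 36°
V₂ = 18.0 × 0.8090/0.5878 = 25 m/s

25 m/s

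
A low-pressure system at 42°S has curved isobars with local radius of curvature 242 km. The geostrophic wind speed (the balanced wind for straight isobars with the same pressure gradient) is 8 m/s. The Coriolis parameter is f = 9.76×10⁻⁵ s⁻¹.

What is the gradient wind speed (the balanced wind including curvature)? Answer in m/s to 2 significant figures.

6.3 m/s

Around a low, centrifugal force acts outward with Coriolis, so pressure-gradient force balances both:
(1/ρ)|∂P/∂n| = fV + V²/R  →  V² + fR·V − fR·V_g = 0
With fR = 9.76×10⁻⁵ × 242×10³ m = 23.6 m/s:
V = [−fR + √((fR)² + 4 fR V_g)]/2 = [−23.6 + √(23.6² + 4×23.6×8)]/2 = 6.31 m/s
Subgeostrophic (V < V_g = 8 m/s), as expected around a low.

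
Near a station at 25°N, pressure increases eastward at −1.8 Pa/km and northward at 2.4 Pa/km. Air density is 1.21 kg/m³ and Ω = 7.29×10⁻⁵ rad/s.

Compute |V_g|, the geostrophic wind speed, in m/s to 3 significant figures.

Coriolis parameter at 25°N:
f = 2Ω sin φ = 2 × 7.29×10⁻⁵ × sin 25° = 6.16×10⁻⁵ s⁻¹
Component geostrophic relations (x east, y north):
u_g = −(1/(fρ)) ∂P/∂y,  v_g = (1/(fρ)) ∂P/∂x
u_g = −(2.4×10⁻³)/(6.16×10⁻⁵ × 1.21) = −32.2 m/s;  v_g = (−1.8×10⁻³)/(6.16×10⁻⁵ × 1.21) = −24.1 m/s
|V_g| = √(u_g² + v_g²) = 40.2 m/s

40.2 m/s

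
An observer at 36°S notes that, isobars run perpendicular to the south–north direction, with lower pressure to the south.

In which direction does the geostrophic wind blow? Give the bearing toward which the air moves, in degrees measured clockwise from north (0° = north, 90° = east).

The pressure-gradient force points toward the south (bearing 180°).
Geostrophic balance: in the Southern Hemisphere the Coriolis force deflects motion to the left, so the geostrophic wind blows 90° to the left of the pressure-gradient force (low pressure on the right).
Rotating 180° by 90° counterclockwise gives 090° — the wind blows toward the east.

090°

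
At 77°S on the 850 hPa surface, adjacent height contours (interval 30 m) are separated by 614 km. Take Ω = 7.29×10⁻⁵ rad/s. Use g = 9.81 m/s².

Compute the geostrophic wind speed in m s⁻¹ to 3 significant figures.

3.37 m s⁻¹

Coriolis parameter at 77°S:
f = 2Ω sin φ = 2 × 7.29×10⁻⁵ × sin 77° = 1.42×10⁻⁴ s⁻¹
Height gradient: |∂Z/∂n| = 30 m / 614000 m = 4.89×10⁻⁵
On a pressure surface, geostrophic balance gives V_g = (g/f)|∂Z/∂n|:
V_g = 9.81 × 4.89×10⁻⁵ / 1.42×10⁻⁴ = 3.37 m/s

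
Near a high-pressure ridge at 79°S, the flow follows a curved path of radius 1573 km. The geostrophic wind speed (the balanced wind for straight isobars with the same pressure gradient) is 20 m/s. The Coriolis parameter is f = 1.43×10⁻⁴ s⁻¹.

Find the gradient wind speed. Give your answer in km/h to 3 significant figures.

Around a high, pressure-gradient force acts outward with centrifugal, so Coriolis balances both:
fV = (1/ρ)|∂P/∂n| + V²/R  →  V² − fR·V + fR·V_g = 0
With fR = 1.43×10⁻⁴ × 1573×10³ m = 225 m/s:
V = [fR − √((fR)² − 4 fR V_g)]/2 = [225 − √(225² − 4×225×20)]/2 = 22.2 m/s
Supergeostrophic (V > V_g = 20 m/s), as expected around a high.
Converting: 22.2 m/s × 3.6 = 79.9 km/h

79.9 km/h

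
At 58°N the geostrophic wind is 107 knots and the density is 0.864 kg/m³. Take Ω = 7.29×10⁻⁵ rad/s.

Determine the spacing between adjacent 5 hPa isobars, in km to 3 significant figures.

Coriolis parameter at 58°N:
f = 2Ω sin φ = 2 × 7.29×10⁻⁵ × sin 58° = 1.24×10⁻⁴ s⁻¹
Wind speed in SI: 107 knots = 55.0 m/s
Geostrophic balance rearranged: |∂P/∂n| = f ρ V_g
|∂P/∂n| = 1.24×10⁻⁴ × 0.864 × 55.0 = 5.88×10⁻³ Pa/m
Isobar spacing: Δn = ΔP/|∂P/∂n| = 500 Pa / 5.88×10⁻³ Pa/m = 85027 m ≈ 85.0 km

85.0 km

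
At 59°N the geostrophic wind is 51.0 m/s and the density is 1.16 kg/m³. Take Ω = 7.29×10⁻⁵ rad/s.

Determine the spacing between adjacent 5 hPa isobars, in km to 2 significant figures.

68 km

Coriolis parameter at 59°N:
f = 2Ω sin φ = 2 × 7.29×10⁻⁵ × sin 59° = 1.25×10⁻⁴ s⁻¹
Geostrophic balance rearranged: |∂P/∂n| = f ρ V_g
|∂P/∂n| = 1.25×10⁻⁴ × 1.16 × 51.0 = 7.39×10⁻³ Pa/m
Isobar spacing: Δn = ΔP/|∂P/∂n| = 500 Pa / 7.39×10⁻³ Pa/m = 67627 m ≈ 68 km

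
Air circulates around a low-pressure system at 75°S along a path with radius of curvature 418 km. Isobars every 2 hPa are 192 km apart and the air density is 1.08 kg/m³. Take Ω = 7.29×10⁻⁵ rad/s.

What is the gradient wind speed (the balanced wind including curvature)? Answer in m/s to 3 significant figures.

6.20 m/s

Coriolis parameter at 75°S:
f = 2Ω sin φ = 2 × 7.29×10⁻⁵ × sin 75° = 1.41×10⁻⁴ s⁻¹
Pressure gradient: |∂P/∂n| = 200 Pa / 192000 m = 1.04×10⁻³ Pa/m
Geostrophic speed: V_g = |∂P/∂n|/(fρ) = 1.04×10⁻³/(1.41×10⁻⁴ × 1.08) = 6.85 m/s
Around a low, centrifugal force acts outward with Coriolis, so pressure-gradient force balances both:
(1/ρ)|∂P/∂n| = fV + V²/R  →  V² + fR·V − fR·V_g = 0
With fR = 1.41×10⁻⁴ × 418×10³ m = 58.9 m/s:
V = [−fR + √((fR)² + 4 fR V_g)]/2 = [−58.9 + √(58.9² + 4×58.9×6.85)]/2 = 6.2 m/s
Subgeostrophic (V < V_g = 6.85 m/s), as expected around a low.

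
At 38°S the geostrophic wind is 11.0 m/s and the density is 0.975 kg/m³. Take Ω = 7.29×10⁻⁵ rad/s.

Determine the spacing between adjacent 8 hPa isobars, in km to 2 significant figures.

830 km

Coriolis parameter at 38°S:
f = 2Ω sin φ = 2 × 7.29×10⁻⁵ × sin 38° = 8.98×10⁻⁵ s⁻¹
Geostrophic balance rearranged: |∂P/∂n| = f ρ V_g
|∂P/∂n| = 8.98×10⁻⁵ × 0.975 × 11.0 = 9.63×10⁻⁴ Pa/m
Isobar spacing: Δn = ΔP/|∂P/∂n| = 800 Pa / 9.63×10⁻⁴ Pa/m = 830985 m ≈ 830 km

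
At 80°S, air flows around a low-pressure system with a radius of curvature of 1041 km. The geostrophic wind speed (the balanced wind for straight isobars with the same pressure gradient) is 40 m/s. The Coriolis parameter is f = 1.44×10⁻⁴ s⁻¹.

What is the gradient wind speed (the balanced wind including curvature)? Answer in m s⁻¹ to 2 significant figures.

Around a low, centrifugal force acts outward with Coriolis, so pressure-gradient force balances both:
(1/ρ)|∂P/∂n| = fV + V²/R  →  V² + fR·V − fR·V_g = 0
With fR = 1.44×10⁻⁴ × 1041×10³ m = 150 m/s:
V = [−fR + √((fR)² + 4 fR V_g)]/2 = [−150 + √(150² + 4×150×40)]/2 = 32.8 m/s
Subgeostrophic (V < V_g = 40 m/s), as expected around a low.

33 m s⁻¹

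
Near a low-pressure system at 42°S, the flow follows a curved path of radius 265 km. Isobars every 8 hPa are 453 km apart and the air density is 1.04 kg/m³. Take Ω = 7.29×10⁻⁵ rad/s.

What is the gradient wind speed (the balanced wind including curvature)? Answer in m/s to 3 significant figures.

Coriolis parameter at 42°S:
f = 2Ω sin φ = 2 × 7.29×10⁻⁵ × sin 42° = 9.76×10⁻⁵ s⁻¹
Pressure gradient: |∂P/∂n| = 800 Pa / 453000 m = 1.77×10⁻³ Pa/m
Geostrophic speed: V_g = |∂P/∂n|/(fρ) = 1.77×10⁻³/(9.76×10⁻⁵ × 1.04) = 17.4 m/s
Around a low, centrifugal force acts outward with Coriolis, so pressure-gradient force balances both:
(1/ρ)|∂P/∂n| = fV + V²/R  →  V² + fR·V − fR·V_g = 0
With fR = 9.76×10⁻⁵ × 265×10³ m = 25.9 m/s:
V = [−fR + √((fR)² + 4 fR V_g)]/2 = [−25.9 + √(25.9² + 4×25.9×17.4)]/2 = 11.9 m/s
Subgeostrophic (V < V_g = 17.4 m/s), as expected around a low.

11.9 m/s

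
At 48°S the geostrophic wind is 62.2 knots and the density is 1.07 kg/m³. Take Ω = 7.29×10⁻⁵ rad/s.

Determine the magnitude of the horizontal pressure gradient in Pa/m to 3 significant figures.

3.71×10⁻³ Pa/m

Coriolis parameter at 48°S:
f = 2Ω sin φ = 2 × 7.29×10⁻⁵ × sin 48° = 1.08×10⁻⁴ s⁻¹
Wind speed in SI: 62.2 knots = 32.0 m/s
Geostrophic balance rearranged: |∂P/∂n| = f ρ V_g
|∂P/∂n| = 1.08×10⁻⁴ × 1.07 × 32.0 = 3.71×10⁻³ Pa/m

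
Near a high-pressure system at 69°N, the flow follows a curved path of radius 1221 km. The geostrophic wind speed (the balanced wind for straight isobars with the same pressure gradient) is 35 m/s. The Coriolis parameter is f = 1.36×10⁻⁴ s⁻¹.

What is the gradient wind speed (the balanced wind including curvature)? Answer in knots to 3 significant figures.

97.5 knots

Around a high, pressure-gradient force acts outward with centrifugal, so Coriolis balances both:
fV = (1/ρ)|∂P/∂n| + V²/R  →  V² − fR·V + fR·V_g = 0
With fR = 1.36×10⁻⁴ × 1221×10³ m = 166 m/s:
V = [fR − √((fR)² − 4 fR V_g)]/2 = [166 − √(166² − 4×166×35)]/2 = 50.1 m/s
Supergeostrophic (V > V_g = 35 m/s), as expected around a high.
Converting: 50.1 m/s × 1.944 = 97.5 knots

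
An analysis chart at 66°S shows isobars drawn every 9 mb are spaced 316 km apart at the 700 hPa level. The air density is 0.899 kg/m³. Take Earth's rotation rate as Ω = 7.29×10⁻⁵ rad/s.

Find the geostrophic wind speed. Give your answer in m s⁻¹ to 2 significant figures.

Coriolis parameter at 66°S:
f = 2Ω sin φ = 2 × 7.29×10⁻⁵ × sin 66° = 1.33×10⁻⁴ s⁻¹
Pressure gradient: |∂P/∂n| = 900 Pa / 316000 m = 2.85×10⁻³ Pa/m
Geostrophic balance (pressure-gradient force = Coriolis force):
V_g = (1/(fρ)) |∂P/∂n| = 2.85×10⁻³ / (1.33×10⁻⁴ × 0.899) = 23.8 m/s

24 m s⁻¹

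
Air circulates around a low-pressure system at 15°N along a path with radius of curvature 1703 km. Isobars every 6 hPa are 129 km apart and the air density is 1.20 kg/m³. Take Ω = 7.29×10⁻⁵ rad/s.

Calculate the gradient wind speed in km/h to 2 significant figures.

200 km/h

Coriolis parameter at 15°N:
f = 2Ω sin φ = 2 × 7.29×10⁻⁵ × sin 15° = 3.77×10⁻⁵ s⁻¹
Pressure gradient: |∂P/∂n| = 600 Pa / 129000 m = 4.65×10⁻³ Pa/m
Geostrophic speed: V_g = |∂P/∂n|/(fρ) = 4.65×10⁻³/(3.77×10⁻⁵ × 1.20) = 103 m/s
Around a low, centrifugal force acts outward with Coriolis, so pressure-gradient force balances both:
(1/ρ)|∂P/∂n| = fV + V²/R  →  V² + fR·V − fR·V_g = 0
With fR = 3.77×10⁻⁵ × 1703×10³ m = 64.3 m/s:
V = [−fR + √((fR)² + 4 fR V_g)]/2 = [−64.3 + √(64.3² + 4×64.3×103)]/2 = 55.2 m/s
Subgeostrophic (V < V_g = 103 m/s), as expected around a low.
Converting: 55.2 m/s × 3.6 = 200 km/h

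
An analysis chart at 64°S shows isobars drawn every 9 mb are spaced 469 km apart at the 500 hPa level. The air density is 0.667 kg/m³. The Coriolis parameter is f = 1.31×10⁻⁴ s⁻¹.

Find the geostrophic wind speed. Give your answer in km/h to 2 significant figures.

79 km/h

Pressure gradient: |∂P/∂n| = 900 Pa / 469000 m = 1.92×10⁻³ Pa/m
Geostrophic balance (pressure-gradient force = Coriolis force):
V_g = (1/(fρ)) |∂P/∂n| = 1.92×10⁻³ / (1.31×10⁻⁴ × 0.667) = 22.0 m/s
Converting: 22.0 m/s × 3.6 = 79 km/h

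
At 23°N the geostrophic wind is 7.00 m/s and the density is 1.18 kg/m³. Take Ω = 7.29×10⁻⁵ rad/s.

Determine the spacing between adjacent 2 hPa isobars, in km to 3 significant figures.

425 km

Coriolis parameter at 23°N:
f = 2Ω sin φ = 2 × 7.29×10⁻⁵ × sin 23° = 5.70×10⁻⁵ s⁻¹
Geostrophic balance rearranged: |∂P/∂n| = f ρ V_g
|∂P/∂n| = 5.70×10⁻⁵ × 1.18 × 7.00 = 4.71×10⁻⁴ Pa/m
Isobar spacing: Δn = ΔP/|∂P/∂n| = 200 Pa / 4.71×10⁻⁴ Pa/m = 425025 m ≈ 425 km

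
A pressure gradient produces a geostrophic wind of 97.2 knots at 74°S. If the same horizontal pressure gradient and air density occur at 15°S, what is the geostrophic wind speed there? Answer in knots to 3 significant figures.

With the same pressure gradient and density, V_g ∝ 1/f ∝ 1/sin φ.
V₂ = V₁ · sin φ₁ / sin φ₂ = 97.2 × sin 74° / sin 15°
V₂ = 97.2 × 0.9613/0.2588 = 361 knots

361 knots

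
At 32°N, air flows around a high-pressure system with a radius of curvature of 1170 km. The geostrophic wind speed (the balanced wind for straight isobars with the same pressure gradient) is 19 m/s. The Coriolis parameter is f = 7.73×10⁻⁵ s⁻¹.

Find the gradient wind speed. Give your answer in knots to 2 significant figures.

Around a high, pressure-gradient force acts outward with centrifugal, so Coriolis balances both:
fV = (1/ρ)|∂P/∂n| + V²/R  →  V² − fR·V + fR·V_g = 0
With fR = 7.73×10⁻⁵ × 1170×10³ m = 90.4 m/s:
V = [fR − √((fR)² − 4 fR V_g)]/2 = [90.4 − √(90.4² − 4×90.4×19)]/2 = 27.2 m/s
Supergeostrophic (V > V_g = 19 m/s), as expected around a high.
Converting: 27.2 m/s × 1.944 = 53 knots

53 knots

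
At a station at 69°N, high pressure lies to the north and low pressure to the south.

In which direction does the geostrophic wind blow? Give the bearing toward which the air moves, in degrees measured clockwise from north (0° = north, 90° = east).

270°

The pressure-gradient force points toward the south (bearing 180°).
Geostrophic balance: in the Northern Hemisphere the Coriolis force deflects motion to the right, so the geostrophic wind blows 90° to the right of the pressure-gradient force (low pressure on the left).
Rotating 180° by 90° clockwise gives 270° — the wind blows toward the west.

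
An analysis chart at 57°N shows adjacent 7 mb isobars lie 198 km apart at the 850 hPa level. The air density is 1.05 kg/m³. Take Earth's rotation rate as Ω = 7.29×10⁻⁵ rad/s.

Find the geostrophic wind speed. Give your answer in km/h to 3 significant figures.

Coriolis parameter at 57°N:
f = 2Ω sin φ = 2 × 7.29×10⁻⁵ × sin 57° = 1.22×10⁻⁴ s⁻¹
Pressure gradient: |∂P/∂n| = 700 Pa / 198000 m = 3.54×10⁻³ Pa/m
Geostrophic balance (pressure-gradient force = Coriolis force):
V_g = (1/(fρ)) |∂P/∂n| = 3.54×10⁻³ / (1.22×10⁻⁴ × 1.05) = 27.5 m/s
Converting: 27.5 m/s × 3.6 = 99.1 km/h

99.1 km/h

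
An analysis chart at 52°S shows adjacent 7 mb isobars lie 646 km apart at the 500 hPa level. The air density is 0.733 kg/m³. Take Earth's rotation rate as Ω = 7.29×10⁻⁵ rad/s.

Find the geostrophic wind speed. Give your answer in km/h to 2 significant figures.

Coriolis parameter at 52°S:
f = 2Ω sin φ = 2 × 7.29×10⁻⁵ × sin 52° = 1.15×10⁻⁴ s⁻¹
Pressure gradient: |∂P/∂n| = 700 Pa / 646000 m = 1.08×10⁻³ Pa/m
Geostrophic balance (pressure-gradient force = Coriolis force):
V_g = (1/(fρ)) |∂P/∂n| = 1.08×10⁻³ / (1.15×10⁻⁴ × 0.733) = 12.9 m/s
Converting: 12.9 m/s × 3.6 = 46 km/h

46 km/h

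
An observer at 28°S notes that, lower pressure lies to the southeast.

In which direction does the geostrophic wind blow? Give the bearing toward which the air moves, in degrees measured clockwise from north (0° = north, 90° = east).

045°

The pressure-gradient force points toward the southeast (bearing 135°).
Geostrophic balance: in the Southern Hemisphere the Coriolis force deflects motion to the left, so the geostrophic wind blows 90° to the left of the pressure-gradient force (low pressure on the right).
Rotating 135° by 90° counterclockwise gives 045° — the wind blows toward the northeast.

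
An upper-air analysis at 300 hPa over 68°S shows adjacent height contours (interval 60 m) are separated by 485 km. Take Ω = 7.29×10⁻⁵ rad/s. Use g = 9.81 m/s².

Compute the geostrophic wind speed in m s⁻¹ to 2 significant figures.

9.0 m s⁻¹

Coriolis parameter at 68°S:
f = 2Ω sin φ = 2 × 7.29×10⁻⁵ × sin 68° = 1.35×10⁻⁴ s⁻¹
Height gradient: |∂Z/∂n| = 60 m / 485000 m = 1.24×10⁻⁴
On a pressure surface, geostrophic balance gives V_g = (g/f)|∂Z/∂n|:
V_g = 9.81 × 1.24×10⁻⁴ / 1.35×10⁻⁴ = 8.98 m/s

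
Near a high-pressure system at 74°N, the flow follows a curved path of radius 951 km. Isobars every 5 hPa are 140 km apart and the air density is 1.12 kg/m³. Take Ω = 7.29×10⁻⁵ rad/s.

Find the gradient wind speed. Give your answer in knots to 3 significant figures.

Coriolis parameter at 74°N:
f = 2Ω sin φ = 2 × 7.29×10⁻⁵ × sin 74° = 1.40×10⁻⁴ s⁻¹
Pressure gradient: |∂P/∂n| = 500 Pa / 140000 m = 3.57×10⁻³ Pa/m
Geostrophic speed: V_g = |∂P/∂n|/(fρ) = 3.57×10⁻³/(1.40×10⁻⁴ × 1.12) = 22.8 m/s
Around a high, pressure-gradient force acts outward with centrifugal, so Coriolis balances both:
fV = (1/ρ)|∂P/∂n| + V²/R  →  V² − fR·V + fR·V_g = 0
With fR = 1.40×10⁻⁴ × 951×10³ m = 133 m/s:
V = [fR − √((fR)² − 4 fR V_g)]/2 = [133 − √(133² − 4×133×22.8)]/2 = 29.1 m/s
Supergeostrophic (V > V_g = 22.8 m/s), as expected around a high.
Converting: 29.1 m/s × 1.944 = 56.6 knots

56.6 knots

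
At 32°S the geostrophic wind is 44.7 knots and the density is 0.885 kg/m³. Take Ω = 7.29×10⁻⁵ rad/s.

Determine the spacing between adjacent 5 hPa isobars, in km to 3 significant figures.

Coriolis parameter at 32°S:
f = 2Ω sin φ = 2 × 7.29×10⁻⁵ × sin 32° = 7.73×10⁻⁵ s⁻¹
Wind speed in SI: 44.7 knots = 23.0 m/s
Geostrophic balance rearranged: |∂P/∂n| = f ρ V_g
|∂P/∂n| = 7.73×10⁻⁵ × 0.885 × 23.0 = 1.57×10⁻³ Pa/m
Isobar spacing: Δn = ΔP/|∂P/∂n| = 500 Pa / 1.57×10⁻³ Pa/m = 317990 m ≈ 318 km

318 km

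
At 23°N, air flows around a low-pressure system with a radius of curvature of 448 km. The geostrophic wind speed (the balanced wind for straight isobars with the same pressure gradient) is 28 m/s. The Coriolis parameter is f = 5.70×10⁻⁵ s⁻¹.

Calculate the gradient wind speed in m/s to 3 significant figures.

Around a low, centrifugal force acts outward with Coriolis, so pressure-gradient force balances both:
(1/ρ)|∂P/∂n| = fV + V²/R  →  V² + fR·V − fR·V_g = 0
With fR = 5.70×10⁻⁵ × 448×10³ m = 25.5 m/s:
V = [−fR + √((fR)² + 4 fR V_g)]/2 = [−25.5 + √(25.5² + 4×25.5×28)]/2 = 16.9 m/s
Subgeostrophic (V < V_g = 28 m/s), as expected around a low.

16.9 m/s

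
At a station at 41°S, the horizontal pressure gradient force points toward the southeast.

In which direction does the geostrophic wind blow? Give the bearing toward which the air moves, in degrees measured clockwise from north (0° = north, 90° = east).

045°

The pressure-gradient force points toward the southeast (bearing 135°).
Geostrophic balance: in the Southern Hemisphere the Coriolis force deflects motion to the left, so the geostrophic wind blows 90° to the left of the pressure-gradient force (low pressure on the right).
Rotating 135° by 90° counterclockwise gives 045° — the wind blows toward the northeast.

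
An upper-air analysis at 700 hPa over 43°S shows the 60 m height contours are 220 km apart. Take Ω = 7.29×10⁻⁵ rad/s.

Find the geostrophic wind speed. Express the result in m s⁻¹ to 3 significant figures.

Coriolis parameter at 43°S:
f = 2Ω sin φ = 2 × 7.29×10⁻⁵ × sin 43° = 9.94×10⁻⁵ s⁻¹
Height gradient: |∂Z/∂n| = 60 m / 220000 m = 2.73×10⁻⁴
On a pressure surface, geostrophic balance gives V_g = (g/f)|∂Z/∂n|:
V_g = 9.81 × 2.73×10⁻⁴ / 9.94×10⁻⁵ = 26.9 m/s

26.9 m s⁻¹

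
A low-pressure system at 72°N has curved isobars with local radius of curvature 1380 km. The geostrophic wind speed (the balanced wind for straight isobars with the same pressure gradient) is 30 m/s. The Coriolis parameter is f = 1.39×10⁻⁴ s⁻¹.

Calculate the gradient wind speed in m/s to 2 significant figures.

Around a low, centrifugal force acts outward with Coriolis, so pressure-gradient force balances both:
(1/ρ)|∂P/∂n| = fV + V²/R  →  V² + fR·V − fR·V_g = 0
With fR = 1.39×10⁻⁴ × 1380×10³ m = 192 m/s:
V = [−fR + √((fR)² + 4 fR V_g)]/2 = [−192 + √(192² + 4×192×30)]/2 = 26.4 m/s
Subgeostrophic (V < V_g = 30 m/s), as expected around a low.

26 m/s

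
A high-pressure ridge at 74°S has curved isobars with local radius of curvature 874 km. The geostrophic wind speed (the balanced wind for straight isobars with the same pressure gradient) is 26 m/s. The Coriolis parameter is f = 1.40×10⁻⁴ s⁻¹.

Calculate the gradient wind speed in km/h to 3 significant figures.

Around a high, pressure-gradient force acts outward with centrifugal, so Coriolis balances both:
fV = (1/ρ)|∂P/∂n| + V²/R  →  V² − fR·V + fR·V_g = 0
With fR = 1.40×10⁻⁴ × 874×10³ m = 122 m/s:
V = [fR − √((fR)² − 4 fR V_g)]/2 = [122 − √(122² − 4×122×26)]/2 = 37.5 m/s
Supergeostrophic (V > V_g = 26 m/s), as expected around a high.
Converting: 37.5 m/s × 3.6 = 135 km/h

135 km/h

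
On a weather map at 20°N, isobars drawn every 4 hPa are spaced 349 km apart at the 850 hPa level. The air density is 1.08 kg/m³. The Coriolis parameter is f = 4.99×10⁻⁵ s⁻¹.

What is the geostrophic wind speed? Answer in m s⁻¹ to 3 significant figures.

Pressure gradient: |∂P/∂n| = 400 Pa / 349000 m = 1.15×10⁻³ Pa/m
Geostrophic balance (pressure-gradient force = Coriolis force):
V_g = (1/(fρ)) |∂P/∂n| = 1.15×10⁻³ / (4.99×10⁻⁵ × 1.08) = 21.3 m/s

21.3 m s⁻¹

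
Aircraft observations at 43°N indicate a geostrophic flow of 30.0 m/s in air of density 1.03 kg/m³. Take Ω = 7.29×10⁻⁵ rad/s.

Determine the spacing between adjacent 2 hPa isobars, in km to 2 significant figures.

65 km

Coriolis parameter at 43°N:
f = 2Ω sin φ = 2 × 7.29×10⁻⁵ × sin 43° = 9.94×10⁻⁵ s⁻¹
Geostrophic balance rearranged: |∂P/∂n| = f ρ V_g
|∂P/∂n| = 9.94×10⁻⁵ × 1.03 × 30.0 = 3.07×10⁻³ Pa/m
Isobar spacing: Δn = ΔP/|∂P/∂n| = 200 Pa / 3.07×10⁻³ Pa/m = 65092 m ≈ 65 km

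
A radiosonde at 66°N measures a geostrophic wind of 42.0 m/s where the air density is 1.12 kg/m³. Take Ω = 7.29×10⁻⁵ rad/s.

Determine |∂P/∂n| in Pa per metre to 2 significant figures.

6.3×10⁻³ Pa/m

Coriolis parameter at 66°N:
f = 2Ω sin φ = 2 × 7.29×10⁻⁵ × sin 66° = 1.33×10⁻⁴ s⁻¹
Geostrophic balance rearranged: |∂P/∂n| = f ρ V_g
|∂P/∂n| = 1.33×10⁻⁴ × 1.12 × 42.0 = 6.27×10⁻³ Pa/m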